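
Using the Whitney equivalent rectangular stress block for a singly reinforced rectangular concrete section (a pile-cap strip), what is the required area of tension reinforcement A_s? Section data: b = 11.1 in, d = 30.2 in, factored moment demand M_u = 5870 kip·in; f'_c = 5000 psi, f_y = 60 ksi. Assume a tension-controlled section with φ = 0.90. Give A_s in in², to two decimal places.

M_n = M_u/φ = 5870/0.90 = 6522.22 kip·in.
From M_n = 0.85 f'_c a b (d − a/2):
a = d − √(d² − 2M_n/(0.85 f'_c b)) = 30.2 − √(30.2² − 2 × 6522.22/(0.85 × 5 × 11.1)) = 4.990 in.
A_s = 0.85 f'_c a b / f_y = 0.85 × 5 × 4.990 × 11.1 / 60 = 3.923 in².

A_s ≈ 3.92 in²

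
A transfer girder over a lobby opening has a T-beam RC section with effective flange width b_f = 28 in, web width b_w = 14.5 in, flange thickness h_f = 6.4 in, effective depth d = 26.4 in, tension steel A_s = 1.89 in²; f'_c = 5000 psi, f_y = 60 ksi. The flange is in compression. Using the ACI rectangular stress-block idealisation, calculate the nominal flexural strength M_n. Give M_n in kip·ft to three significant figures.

M_n ≈ 245 kip·ft

Tension: T = A_s f_y = 1.89 × 60 = 113.4 kips.
Try a within the flange: a = T/(0.85 f'_c b_f) = 113.4/(0.85 × 5 × 28) = 0.953 in.
Since a = 0.953 ≤ h_f = 6.4 in, the stress block lies entirely in the flange; analyse as a rectangular beam of width b_f.
M_n = T(d − a/2) = 113.4 × (26.4 − 0.4765) = 2939.7 kip·in.
M_n = 2939.7/12 = 244.98 kip·ft.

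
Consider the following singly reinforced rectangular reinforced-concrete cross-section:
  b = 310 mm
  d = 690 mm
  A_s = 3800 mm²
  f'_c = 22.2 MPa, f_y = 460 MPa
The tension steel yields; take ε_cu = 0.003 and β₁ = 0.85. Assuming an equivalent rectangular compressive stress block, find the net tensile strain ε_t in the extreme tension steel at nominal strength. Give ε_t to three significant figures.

ε_t ≈ 0.00289

a = A_s f_y/(0.85 f'_c b) = 298.82 mm.
β₁ = 0.85, so c = a/β₁ = 298.82/0.85 = 351.55 mm.
From the linear strain diagram with ε_cu = 0.003: ε_t = 0.003 (d − c)/c = 0.003 × (690 − 351.55)/351.55 = 0.00289.
ε_t < 0.004 — the section is over-reinforced for flexure under ACI limits.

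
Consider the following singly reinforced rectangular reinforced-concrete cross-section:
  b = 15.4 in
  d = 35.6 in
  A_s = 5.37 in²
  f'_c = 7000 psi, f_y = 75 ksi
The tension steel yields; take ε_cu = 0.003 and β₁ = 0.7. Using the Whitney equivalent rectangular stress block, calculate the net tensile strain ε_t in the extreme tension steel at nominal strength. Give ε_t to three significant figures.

ε_t ≈ 0.0140

a = A_s f_y/(0.85 f'_c b) = 4.395 in.
β₁ = 0.7, so c = a/β₁ = 4.395/0.7 = 6.279 in.
From the linear strain diagram with ε_cu = 0.003: ε_t = 0.003 (d − c)/c = 0.003 × (35.6 − 6.279)/6.279 = 0.0140.
Since ε_t ≥ 0.005, the section is tension-controlled.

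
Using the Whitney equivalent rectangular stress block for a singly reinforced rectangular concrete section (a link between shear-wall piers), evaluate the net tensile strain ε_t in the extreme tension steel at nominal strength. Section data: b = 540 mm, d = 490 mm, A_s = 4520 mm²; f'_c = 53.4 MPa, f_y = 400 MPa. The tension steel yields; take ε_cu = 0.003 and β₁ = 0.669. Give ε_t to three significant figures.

a = A_s f_y/(0.85 f'_c b) = 73.76 mm.
β₁ = 0.669, so c = a/β₁ = 73.76/0.669 = 110.25 mm.
From the linear strain diagram with ε_cu = 0.003: ε_t = 0.003 (d − c)/c = 0.003 × (490 − 110.25)/110.25 = 0.0103.
Since ε_t ≥ 0.005, the section is tension-controlled.

ε_t ≈ 0.0103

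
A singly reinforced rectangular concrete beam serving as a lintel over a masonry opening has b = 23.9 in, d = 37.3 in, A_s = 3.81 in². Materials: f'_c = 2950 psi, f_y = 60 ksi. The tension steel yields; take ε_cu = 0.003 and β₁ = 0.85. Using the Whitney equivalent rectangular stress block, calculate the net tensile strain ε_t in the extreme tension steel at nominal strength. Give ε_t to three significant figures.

ε_t ≈ 0.0219

a = A_s f_y/(0.85 f'_c b) = 3.814 in.
β₁ = 0.85, so c = a/β₁ = 3.814/0.85 = 4.487 in.
From the linear strain diagram with ε_cu = 0.003: ε_t = 0.003 (d − c)/c = 0.003 × (37.3 − 4.487)/4.487 = 0.0219.
Since ε_t ≥ 0.005, the section is tension-controlled.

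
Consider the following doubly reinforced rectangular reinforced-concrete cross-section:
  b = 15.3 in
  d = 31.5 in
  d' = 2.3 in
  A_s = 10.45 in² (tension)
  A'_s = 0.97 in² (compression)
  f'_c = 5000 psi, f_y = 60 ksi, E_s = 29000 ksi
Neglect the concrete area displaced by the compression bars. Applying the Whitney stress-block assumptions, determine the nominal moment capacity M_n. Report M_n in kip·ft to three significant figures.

M_n ≈ 1430 kip·ft

Assume both steels yield.
a = (A_s − A'_s) f_y/(0.85 f'_c b) = (10.45 − 0.97) × 60/(0.85 × 5 × 15.3) = 8.747 in.
c = a/β₁ = 8.747/0.8 = 10.934 in; ε'_s = 0.003(c − d')/c = 0.0024 ≥ ε_y = 0.0021, so the compression steel yields.
M_n = (A_s − A'_s) f_y (d − a/2) + A'_s f_y (d − d') = 568.8 × (31.5 − 4.3735) + 58.2 × (31.5 − 2.3) = 15429.6 + 1699.4 = 17129.0 kip·in = 17129.0/12 = 1427.42 kip·ft.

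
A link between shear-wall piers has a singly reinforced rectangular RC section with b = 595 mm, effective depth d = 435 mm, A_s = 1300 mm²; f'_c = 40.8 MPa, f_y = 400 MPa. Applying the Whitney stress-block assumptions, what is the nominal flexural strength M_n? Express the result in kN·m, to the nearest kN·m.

M_n ≈ 220 kN·m

T = A_s f_y = 1300 × 400 = 520000 N = 520 kN.
From C = T: a = T/(0.85 f'_c b) = 520000/(0.85 × 40.8 × 595) = 25.20 mm.
M_n = T(d − a/2) = 520 kN × (435 − 12.6) mm = 219.65 kN·m.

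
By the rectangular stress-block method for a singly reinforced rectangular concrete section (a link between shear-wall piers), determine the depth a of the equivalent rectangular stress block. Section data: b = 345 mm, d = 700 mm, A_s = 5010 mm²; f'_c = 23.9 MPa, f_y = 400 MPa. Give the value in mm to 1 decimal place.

a ≈ 285.9 mm

T = A_s f_y = 5010 × 400 = 2004000 N = 2004 kN.
Setting C = 0.85 f'_c a b equal to T: a = 2004000/(0.85 × 23.9 × 345) = 285.9 mm.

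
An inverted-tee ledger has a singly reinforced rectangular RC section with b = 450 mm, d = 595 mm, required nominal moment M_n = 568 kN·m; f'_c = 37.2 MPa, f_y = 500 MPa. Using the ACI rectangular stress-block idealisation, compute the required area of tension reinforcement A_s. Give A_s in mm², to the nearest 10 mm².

A_s ≈ 2030 mm²

With M_n = 0.85 f'_c a b (d − a/2), solve the quadratic for a:
a = d − √(d² − 2M_n/(0.85 f'_c b)) = 595 − √(595² − 2 × 568×10⁶/(0.85 × 37.2 × 450)) = 71.37 mm.
A_s = 0.85 f'_c a b / f_y = 0.85 × 37.2 × 71.37 × 450 / 500 = 2031.0 mm².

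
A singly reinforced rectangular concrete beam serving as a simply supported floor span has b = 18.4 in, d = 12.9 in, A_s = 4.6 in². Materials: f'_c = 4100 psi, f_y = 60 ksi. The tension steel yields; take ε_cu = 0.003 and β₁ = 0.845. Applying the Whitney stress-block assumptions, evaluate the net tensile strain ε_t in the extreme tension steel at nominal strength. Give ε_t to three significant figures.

ε_t ≈ 0.00460

a = A_s f_y/(0.85 f'_c b) = 4.304 in.
β₁ = 0.845, so c = a/β₁ = 4.304/0.845 = 5.093 in.
From the linear strain diagram with ε_cu = 0.003: ε_t = 0.003 (d − c)/c = 0.003 × (12.9 − 5.093)/5.093 = 0.00460.
ε_t is between 0.004 and 0.005 — transition zone.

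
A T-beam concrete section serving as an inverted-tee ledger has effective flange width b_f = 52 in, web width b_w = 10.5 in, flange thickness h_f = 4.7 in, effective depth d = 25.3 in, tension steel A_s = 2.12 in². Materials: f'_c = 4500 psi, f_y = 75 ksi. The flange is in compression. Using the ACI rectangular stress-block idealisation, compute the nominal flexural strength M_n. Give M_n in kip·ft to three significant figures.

M_n ≈ 330 kip·ft

Tension: T = A_s f_y = 2.12 × 75 = 159 kips.
Try a within the flange: a = T/(0.85 f'_c b_f) = 159/(0.85 × 4.5 × 52) = 0.799 in.
Since a = 0.799 ≤ h_f = 4.7 in, the stress block lies entirely in the flange; analyse as a rectangular beam of width b_f.
M_n = T(d − a/2) = 159 × (25.3 − 0.3995) = 3959.2 kip·in.
M_n = 3959.2/12 = 329.93 kip·ft.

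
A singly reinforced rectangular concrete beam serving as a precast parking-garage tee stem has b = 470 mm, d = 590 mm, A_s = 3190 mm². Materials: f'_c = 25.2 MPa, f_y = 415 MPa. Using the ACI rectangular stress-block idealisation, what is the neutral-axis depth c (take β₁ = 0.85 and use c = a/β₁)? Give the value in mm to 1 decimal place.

T = A_s f_y = 3190 × 415 = 1323850 N = 1323.85 kN.
Setting C = 0.85 f'_c a b equal to T: a = 1323850/(0.85 × 25.2 × 470) = 131.499 mm.
With β₁ = 0.85, c = a/β₁ = 131.499/0.85 = 154.7 mm.

c ≈ 154.7 mm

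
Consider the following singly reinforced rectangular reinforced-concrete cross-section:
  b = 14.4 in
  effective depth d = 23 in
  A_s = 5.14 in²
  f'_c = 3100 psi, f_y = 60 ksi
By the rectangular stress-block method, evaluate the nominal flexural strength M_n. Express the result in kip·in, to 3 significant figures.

M_n ≈ 5840 kip·in

T = A_s f_y = 5.14 × 60 = 308.4 kips.
a = T/(0.85 f'_c b) = 308.4/(0.85 × 3.1 × 14.4) = 8.128 in.
M_n = T(d − a/2) = 308.4 × (23 − 4.064) = 5839.9 kip·in.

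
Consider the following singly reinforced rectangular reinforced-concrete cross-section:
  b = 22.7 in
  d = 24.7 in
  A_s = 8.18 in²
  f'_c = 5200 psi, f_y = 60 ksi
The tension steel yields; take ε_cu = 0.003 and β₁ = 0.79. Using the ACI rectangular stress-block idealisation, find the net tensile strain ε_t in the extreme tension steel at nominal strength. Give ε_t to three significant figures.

ε_t ≈ 0.00897

a = A_s f_y/(0.85 f'_c b) = 4.892 in.
β₁ = 0.79, so c = a/β₁ = 4.892/0.79 = 6.192 in.
From the linear strain diagram with ε_cu = 0.003: ε_t = 0.003 (d − c)/c = 0.003 × (24.7 − 6.192)/6.192 = 0.00897.
Since ε_t ≥ 0.005, the section is tension-controlled.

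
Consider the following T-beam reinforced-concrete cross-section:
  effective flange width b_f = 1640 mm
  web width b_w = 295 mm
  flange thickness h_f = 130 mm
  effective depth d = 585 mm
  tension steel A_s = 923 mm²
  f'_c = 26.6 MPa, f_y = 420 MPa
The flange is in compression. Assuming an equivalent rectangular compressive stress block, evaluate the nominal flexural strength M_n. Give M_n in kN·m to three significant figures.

Tension: T = A_s f_y = 923 × 420 = 387660 N.
Try a within the flange: a = T/(0.85 f'_c b_f) = 387660/(0.85 × 26.6 × 1640) = 10.45 mm.
Since a = 10.45 ≤ h_f = 130 mm, the stress block lies entirely in the flange; analyse as a rectangular beam of width b_f.
M_n = T(d − a/2) = 387660 × (585 − 5.225) = 224.76 × 10⁶ N·mm.
M_n = 224.76 kN·m.

M_n ≈ 225 kN·m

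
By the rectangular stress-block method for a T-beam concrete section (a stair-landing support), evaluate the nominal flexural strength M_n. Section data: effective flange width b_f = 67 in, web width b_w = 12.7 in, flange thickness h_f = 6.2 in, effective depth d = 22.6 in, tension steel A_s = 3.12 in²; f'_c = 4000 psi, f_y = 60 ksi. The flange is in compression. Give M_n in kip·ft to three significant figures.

Tension: T = A_s f_y = 3.12 × 60 = 187.2 kips.
Try a within the flange: a = T/(0.85 f'_c b_f) = 187.2/(0.85 × 4 × 67) = 0.822 in.
Since a = 0.822 ≤ h_f = 6.2 in, the stress block lies entirely in the flange; analyse as a rectangular beam of width b_f.
M_n = T(d − a/2) = 187.2 × (22.6 − 0.411) = 4153.8 kip·in.
M_n = 4153.8/12 = 346.15 kip·ft.

M_n ≈ 346 kip·ft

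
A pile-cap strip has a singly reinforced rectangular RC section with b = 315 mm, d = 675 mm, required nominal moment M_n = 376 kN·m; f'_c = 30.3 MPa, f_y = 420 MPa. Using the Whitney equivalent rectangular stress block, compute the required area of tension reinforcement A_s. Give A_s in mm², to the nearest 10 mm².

A_s ≈ 1400 mm²

With M_n = 0.85 f'_c a b (d − a/2), solve the quadratic for a:
a = d − √(d² − 2M_n/(0.85 f'_c b)) = 675 − √(675² − 2 × 376×10⁶/(0.85 × 30.3 × 315)) = 72.56 mm.
A_s = 0.85 f'_c a b / f_y = 0.85 × 30.3 × 72.56 × 315 / 420 = 1401.6 mm².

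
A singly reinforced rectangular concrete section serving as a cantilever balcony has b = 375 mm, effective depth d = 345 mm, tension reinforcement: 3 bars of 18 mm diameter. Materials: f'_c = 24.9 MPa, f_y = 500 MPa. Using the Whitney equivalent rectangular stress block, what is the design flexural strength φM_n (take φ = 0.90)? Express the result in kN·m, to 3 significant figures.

φM_n ≈ 110 kN·m

A_s = 3 × 254 = 762 mm².
T = A_s f_y = 762 × 500 = 381000 N = 381 kN.
From C = T: a = T/(0.85 f'_c b) = 381000/(0.85 × 24.9 × 375) = 48.00 mm.
M_n = T(d − a/2) = 381 kN × (345 − 24) mm = 122.30 kN·m.
φM_n = 0.90 × 122.30 = 110.07 kN·m.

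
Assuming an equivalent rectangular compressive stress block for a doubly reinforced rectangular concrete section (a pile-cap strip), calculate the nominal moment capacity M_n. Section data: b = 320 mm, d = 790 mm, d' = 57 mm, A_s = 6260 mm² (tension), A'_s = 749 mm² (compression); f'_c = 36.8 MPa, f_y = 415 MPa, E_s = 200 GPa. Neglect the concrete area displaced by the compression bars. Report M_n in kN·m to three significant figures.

Assume both tension and compression steel yield.
Net tension couple steel: A_s − A'_s = 5511 mm².
a = (A_s − A'_s) f_y / (0.85 f'_c b) = 2287065/(0.85 × 36.8 × 320) = 228.49 mm.
c = a/β₁ = 228.49/0.787 = 290.33 mm; ε'_s = 0.003(c − d')/c = 0.0024 ≥ f_y/E_s = 0.0021, so compression steel does yield.
M_n = (A_s − A'_s) f_y (d − a/2) + A'_s f_y (d − d') = [2287065 × (790 − 114.245) + 310835 × (790 − 57)] × 10⁻⁶ = 1545.50 + 227.84 = 1773.34 kN·m.

M_n ≈ 1770 kN·m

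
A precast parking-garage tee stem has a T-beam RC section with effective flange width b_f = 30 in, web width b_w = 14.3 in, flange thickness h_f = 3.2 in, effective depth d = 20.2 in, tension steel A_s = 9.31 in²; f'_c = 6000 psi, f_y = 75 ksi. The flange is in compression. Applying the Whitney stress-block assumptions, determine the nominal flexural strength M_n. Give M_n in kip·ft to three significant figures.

M_n ≈ 1030 kip·ft

Tension: T = A_s f_y = 9.31 × 75 = 698.25 kips.
Try a within the flange: a = T/(0.85 f'_c b_f) = 698.25/(0.85 × 6 × 30) = 4.564 in.
a = 4.564 > h_f = 3.2 in: the block extends into the web. Split into flange-overhang and web parts.
C_f = 0.85 f'_c (b_f − b_w) h_f = 0.85 × 6 × (30 − 14.3) × 3.2 = 256.2 kips.
Remaining web compression depth: a_w = (T − C_f)/(0.85 f'_c b_w) = (698.25 − 256.2)/(0.85 × 6 × 14.3) = 6.061 in.
M_n = C_f(d − h_f/2) + (T − C_f)(d − a_w/2) = 256.2 × (20.2 − 1.6) + 442.05 × (20.2 − 3.0305) = 4765.3 + 7589.8 = 12355.1 kip·in.
M_n = 12355.1/12 = 1029.59 kip·ft.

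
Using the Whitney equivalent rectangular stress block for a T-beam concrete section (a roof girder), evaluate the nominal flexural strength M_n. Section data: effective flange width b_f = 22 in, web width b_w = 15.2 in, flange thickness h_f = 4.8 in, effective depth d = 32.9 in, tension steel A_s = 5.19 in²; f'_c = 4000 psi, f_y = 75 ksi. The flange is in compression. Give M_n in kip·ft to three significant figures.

Tension: T = A_s f_y = 5.19 × 75 = 389.25 kips.
Try a within the flange: a = T/(0.85 f'_c b_f) = 389.25/(0.85 × 4 × 22) = 5.204 in.
a = 5.204 > h_f = 4.8 in: the block extends into the web. Split into flange-overhang and web parts.
C_f = 0.85 f'_c (b_f − b_w) h_f = 0.85 × 4 × (22 − 15.2) × 4.8 = 111.0 kips.
Remaining web compression depth: a_w = (T − C_f)/(0.85 f'_c b_w) = (389.25 − 111.0)/(0.85 × 4 × 15.2) = 5.384 in.
M_n = C_f(d − h_f/2) + (T − C_f)(d − a_w/2) = 111.0 × (32.9 − 2.4) + 278.25 × (32.9 − 2.692) = 3385.5 + 8405.4 = 11790.9 kip·in.
M_n = 11790.9/12 = 982.58 kip·ft.

M_n ≈ 983 kip·ft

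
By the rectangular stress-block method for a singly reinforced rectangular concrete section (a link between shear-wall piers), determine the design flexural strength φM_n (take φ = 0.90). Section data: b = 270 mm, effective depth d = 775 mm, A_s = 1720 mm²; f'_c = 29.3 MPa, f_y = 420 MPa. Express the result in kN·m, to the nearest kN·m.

φM_n ≈ 469 kN·m

T = A_s f_y = 1720 × 420 = 722400 N = 722.4 kN.
From C = T: a = T/(0.85 f'_c b) = 722400/(0.85 × 29.3 × 270) = 107.43 mm.
M_n = T(d − a/2) = 722.4 kN × (775 − 53.715) mm = 521.06 kN·m.
φM_n = 0.90 × 521.06 = 468.95 kN·m.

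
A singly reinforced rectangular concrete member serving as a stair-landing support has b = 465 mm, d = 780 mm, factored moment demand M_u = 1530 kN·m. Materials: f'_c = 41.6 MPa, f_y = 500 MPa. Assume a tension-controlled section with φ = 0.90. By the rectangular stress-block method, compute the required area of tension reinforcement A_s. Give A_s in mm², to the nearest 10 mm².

A_s ≈ 4810 mm²

M_n = M_u/φ = 1530/0.90 = 1700 kN·m.
With M_n = 0.85 f'_c a b (d − a/2), solve the quadratic for a:
a = d − √(d² − 2M_n/(0.85 f'_c b)) = 780 − √(780² − 2 × 1700×10⁶/(0.85 × 41.6 × 465)) = 146.27 mm.
A_s = 0.85 f'_c a b / f_y = 0.85 × 41.6 × 146.27 × 465 / 500 = 4810.1 mm².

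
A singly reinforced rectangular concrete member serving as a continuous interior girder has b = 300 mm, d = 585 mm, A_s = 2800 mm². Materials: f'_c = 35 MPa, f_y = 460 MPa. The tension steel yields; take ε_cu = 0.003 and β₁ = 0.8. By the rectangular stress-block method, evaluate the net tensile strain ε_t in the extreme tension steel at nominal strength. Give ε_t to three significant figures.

ε_t ≈ 0.00673

a = A_s f_y/(0.85 f'_c b) = 144.31 mm.
β₁ = 0.8, so c = a/β₁ = 144.31/0.8 = 180.39 mm.
From the linear strain diagram with ε_cu = 0.003: ε_t = 0.003 (d − c)/c = 0.003 × (585 − 180.39)/180.39 = 0.00673.
Since ε_t ≥ 0.005, the section is tension-controlled.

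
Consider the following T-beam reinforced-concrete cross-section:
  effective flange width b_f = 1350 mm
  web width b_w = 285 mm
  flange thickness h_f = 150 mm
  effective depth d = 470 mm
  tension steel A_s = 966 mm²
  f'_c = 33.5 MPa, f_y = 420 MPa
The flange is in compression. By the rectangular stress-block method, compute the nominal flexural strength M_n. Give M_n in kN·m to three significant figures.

M_n ≈ 189 kN·m

Tension: T = A_s f_y = 966 × 420 = 405720 N.
Try a within the flange: a = T/(0.85 f'_c b_f) = 405720/(0.85 × 33.5 × 1350) = 10.55 mm.
Since a = 10.55 ≤ h_f = 150 mm, the stress block lies entirely in the flange; analyse as a rectangular beam of width b_f.
M_n = T(d − a/2) = 405720 × (470 − 5.275) = 188.55 × 10⁶ N·mm.
M_n = 188.55 kN·m.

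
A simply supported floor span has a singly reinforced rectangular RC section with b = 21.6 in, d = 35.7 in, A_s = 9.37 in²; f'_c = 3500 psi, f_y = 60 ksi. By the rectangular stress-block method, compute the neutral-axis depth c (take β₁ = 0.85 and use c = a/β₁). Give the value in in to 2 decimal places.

T = A_s f_y = 9.37 × 60 = 562.2 kips.
a = T/(0.85 f'_c b) = 562.2/(0.85 × 3.5 × 21.6) = 8.7488 in.
With β₁ = 0.85, c = a/β₁ = 8.7488/0.85 = 10.29 in.

c ≈ 10.29 in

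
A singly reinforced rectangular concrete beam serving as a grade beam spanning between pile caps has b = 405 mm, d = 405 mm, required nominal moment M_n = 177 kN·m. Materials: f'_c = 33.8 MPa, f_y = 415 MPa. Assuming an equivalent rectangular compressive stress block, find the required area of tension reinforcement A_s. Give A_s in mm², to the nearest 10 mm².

A_s ≈ 1110 mm²

With M_n = 0.85 f'_c a b (d − a/2), solve the quadratic for a:
a = d − √(d² − 2M_n/(0.85 f'_c b)) = 405 − √(405² − 2 × 177×10⁶/(0.85 × 33.8 × 405)) = 39.48 mm.
A_s = 0.85 f'_c a b / f_y = 0.85 × 33.8 × 39.48 × 405 / 415 = 1106.9 mm².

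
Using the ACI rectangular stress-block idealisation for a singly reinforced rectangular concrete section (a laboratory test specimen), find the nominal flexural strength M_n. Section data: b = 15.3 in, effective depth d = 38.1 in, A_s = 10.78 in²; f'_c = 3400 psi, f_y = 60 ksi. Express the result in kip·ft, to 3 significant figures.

M_n ≈ 1660 kip·ft

T = A_s f_y = 10.78 × 60 = 646.8 kips.
a = T/(0.85 f'_c b) = 646.8/(0.85 × 3.4 × 15.3) = 14.628 in.
M_n = T(d − a/2) = 646.8 × (38.1 − 7.314) = 19912.4 kip·in = 19912.4/12 = 1659.37 kip·ft.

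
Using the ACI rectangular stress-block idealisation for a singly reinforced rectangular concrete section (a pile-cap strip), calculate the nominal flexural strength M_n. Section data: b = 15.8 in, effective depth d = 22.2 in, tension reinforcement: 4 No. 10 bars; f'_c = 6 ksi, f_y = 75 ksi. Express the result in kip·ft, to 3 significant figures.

M_n ≈ 630 kip·ft

A_s = 4 × 1.27 = 5.08 in².
T = A_s f_y = 5.08 × 75 = 381 kips.
a = T/(0.85 f'_c b) = 381/(0.85 × 6 × 15.8) = 4.728 in.
M_n = T(d − a/2) = 381 × (22.2 − 2.364) = 7557.5 kip·in = 7557.5/12 = 629.79 kip·ft.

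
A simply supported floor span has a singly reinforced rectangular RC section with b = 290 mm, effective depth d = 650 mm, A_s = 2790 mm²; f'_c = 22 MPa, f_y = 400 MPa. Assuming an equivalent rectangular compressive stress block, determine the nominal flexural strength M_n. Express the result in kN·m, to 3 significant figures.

M_n ≈ 611 kN·m

T = A_s f_y = 2790 × 400 = 1116000 N = 1116 kN.
From C = T: a = T/(0.85 f'_c b) = 1116000/(0.85 × 22 × 290) = 205.79 mm.
M_n = T(d − a/2) = 1116 kN × (650 − 102.895) mm = 610.57 kN·m.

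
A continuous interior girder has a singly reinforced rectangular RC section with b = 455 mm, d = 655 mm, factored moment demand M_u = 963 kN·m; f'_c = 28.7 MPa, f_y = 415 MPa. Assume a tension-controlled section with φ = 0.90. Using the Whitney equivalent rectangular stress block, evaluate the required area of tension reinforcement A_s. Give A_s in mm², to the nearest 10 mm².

M_n = M_u/φ = 963/0.90 = 1070 kN·m.
With M_n = 0.85 f'_c a b (d − a/2), solve the quadratic for a:
a = d − √(d² − 2M_n/(0.85 f'_c b)) = 655 − √(655² − 2 × 1070×10⁶/(0.85 × 28.7 × 455)) = 168.97 mm.
A_s = 0.85 f'_c a b / f_y = 0.85 × 28.7 × 168.97 × 455 / 415 = 4519.3 mm².

A_s ≈ 4520 mm²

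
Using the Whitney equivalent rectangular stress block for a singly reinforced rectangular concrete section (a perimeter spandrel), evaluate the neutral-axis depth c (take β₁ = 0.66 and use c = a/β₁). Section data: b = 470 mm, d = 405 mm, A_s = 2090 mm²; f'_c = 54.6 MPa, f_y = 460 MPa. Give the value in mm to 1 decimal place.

T = A_s f_y = 2090 × 460 = 961400 N = 961.4 kN.
Setting C = 0.85 f'_c a b equal to T: a = 961400/(0.85 × 54.6 × 470) = 44.075 mm.
With β₁ = 0.66, c = a/β₁ = 44.075/0.66 = 66.8 mm.

c ≈ 66.8 mm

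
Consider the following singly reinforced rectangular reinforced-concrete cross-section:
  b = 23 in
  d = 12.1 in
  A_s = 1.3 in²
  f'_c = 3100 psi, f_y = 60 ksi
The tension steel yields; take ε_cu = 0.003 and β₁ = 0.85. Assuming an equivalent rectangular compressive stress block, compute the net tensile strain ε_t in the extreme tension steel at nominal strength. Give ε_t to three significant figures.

a = A_s f_y/(0.85 f'_c b) = 1.287 in.
β₁ = 0.85, so c = a/β₁ = 1.287/0.85 = 1.514 in.
From the linear strain diagram with ε_cu = 0.003: ε_t = 0.003 (d − c)/c = 0.003 × (12.1 − 1.514)/1.514 = 0.0210.
Since ε_t ≥ 0.005, the section is tension-controlled.

ε_t ≈ 0.0210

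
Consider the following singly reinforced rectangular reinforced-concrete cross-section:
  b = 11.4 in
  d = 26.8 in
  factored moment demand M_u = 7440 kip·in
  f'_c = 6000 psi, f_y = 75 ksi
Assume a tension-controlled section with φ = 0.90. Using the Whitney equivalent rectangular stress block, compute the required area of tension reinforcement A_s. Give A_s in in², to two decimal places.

A_s ≈ 4.63 in²

M_n = M_u/φ = 7440/0.90 = 8266.67 kip·in.
From M_n = 0.85 f'_c a b (d − a/2):
a = d − √(d² − 2M_n/(0.85 f'_c b)) = 26.8 − √(26.8² − 2 × 8266.67/(0.85 × 6 × 11.4)) = 5.970 in.
A_s = 0.85 f'_c a b / f_y = 0.85 × 6 × 5.970 × 11.4 / 75 = 4.628 in².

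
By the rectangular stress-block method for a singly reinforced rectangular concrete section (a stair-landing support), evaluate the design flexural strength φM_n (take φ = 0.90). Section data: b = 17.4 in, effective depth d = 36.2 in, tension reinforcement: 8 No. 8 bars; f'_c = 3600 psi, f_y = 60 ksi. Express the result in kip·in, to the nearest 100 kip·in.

φM_n ≈ 11100 kip·in

A_s = 8 × 0.79 = 6.32 in².
T = A_s f_y = 6.32 × 60 = 379.2 kips.
a = T/(0.85 f'_c b) = 379.2/(0.85 × 3.6 × 17.4) = 7.122 in.
M_n = T(d − a/2) = 379.2 × (36.2 − 3.561) = 12376.7 kip·in.
φM_n = 0.90 × 12376.7 = 11139.0 kip·in.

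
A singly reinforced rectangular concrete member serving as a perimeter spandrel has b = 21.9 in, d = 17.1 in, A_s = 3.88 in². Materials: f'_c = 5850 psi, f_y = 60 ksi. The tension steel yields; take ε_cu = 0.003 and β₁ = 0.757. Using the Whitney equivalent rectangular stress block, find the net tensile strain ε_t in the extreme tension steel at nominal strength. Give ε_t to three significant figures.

ε_t ≈ 0.0152

a = A_s f_y/(0.85 f'_c b) = 2.138 in.
β₁ = 0.757, so c = a/β₁ = 2.138/0.757 = 2.824 in.
From the linear strain diagram with ε_cu = 0.003: ε_t = 0.003 (d − c)/c = 0.003 × (17.1 − 2.824)/2.824 = 0.0152.
Since ε_t ≥ 0.005, the section is tension-controlled.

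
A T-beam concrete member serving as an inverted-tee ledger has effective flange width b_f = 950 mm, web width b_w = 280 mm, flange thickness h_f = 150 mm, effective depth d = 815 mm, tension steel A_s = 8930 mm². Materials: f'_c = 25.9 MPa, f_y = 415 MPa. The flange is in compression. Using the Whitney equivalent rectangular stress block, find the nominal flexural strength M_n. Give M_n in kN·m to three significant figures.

Tension: T = A_s f_y = 8930 × 415 = 3705950 N.
Try a within the flange: a = T/(0.85 f'_c b_f) = 3705950/(0.85 × 25.9 × 950) = 177.20 mm.
a = 177.20 > h_f = 150 mm: the block extends into the web. Split into flange-overhang and web parts.
C_f = 0.85 f'_c (b_f − b_w) h_f = 0.85 × 25.9 × (950 − 280) × 150 = 2212508 N.
Remaining web compression depth: a_w = (T − C_f)/(0.85 f'_c b_w) = (3705950 − 2212508)/(0.85 × 25.9 × 280) = 242.28 mm.
M_n = C_f(d − h_f/2) + (T − C_f)(d − a_w/2) = 2212508 × (815 − 75) + 1493442 × (815 − 121.14) = 1637.26 + 1036.24 = 2673.50 × 10⁶ N·mm.
M_n = 2673.50 kN·m.

M_n ≈ 2670 kN·m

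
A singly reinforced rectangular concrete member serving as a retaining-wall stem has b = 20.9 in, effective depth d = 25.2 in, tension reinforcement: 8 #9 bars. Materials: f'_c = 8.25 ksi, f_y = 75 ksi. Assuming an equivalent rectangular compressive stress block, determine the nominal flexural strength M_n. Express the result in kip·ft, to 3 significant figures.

M_n ≈ 1160 kip·ft

A_s = 8 × 1 = 8 in².
T = A_s f_y = 8 × 75 = 600 kips.
a = T/(0.85 f'_c b) = 600/(0.85 × 8.25 × 20.9) = 4.094 in.
M_n = T(d − a/2) = 600 × (25.2 − 2.047) = 13891.8 kip·in = 13891.8/12 = 1157.65 kip·ft.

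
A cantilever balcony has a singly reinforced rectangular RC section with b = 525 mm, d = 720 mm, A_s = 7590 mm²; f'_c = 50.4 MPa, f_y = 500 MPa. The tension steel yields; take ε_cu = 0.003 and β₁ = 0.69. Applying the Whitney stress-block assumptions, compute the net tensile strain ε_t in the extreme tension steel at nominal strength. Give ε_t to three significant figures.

a = A_s f_y/(0.85 f'_c b) = 168.73 mm.
β₁ = 0.69, so c = a/β₁ = 168.73/0.69 = 244.54 mm.
From the linear strain diagram with ε_cu = 0.003: ε_t = 0.003 (d − c)/c = 0.003 × (720 − 244.54)/244.54 = 0.00583.
Since ε_t ≥ 0.005, the section is tension-controlled.

ε_t ≈ 0.00583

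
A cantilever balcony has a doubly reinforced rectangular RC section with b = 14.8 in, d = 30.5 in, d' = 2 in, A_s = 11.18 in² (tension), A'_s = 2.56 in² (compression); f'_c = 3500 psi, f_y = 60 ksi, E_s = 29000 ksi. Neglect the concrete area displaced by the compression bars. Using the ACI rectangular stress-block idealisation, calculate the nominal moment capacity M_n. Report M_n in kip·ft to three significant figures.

M_n ≈ 1430 kip·ft

Assume both steels yield.
a = (A_s − A'_s) f_y/(0.85 f'_c b) = (11.18 − 2.56) × 60/(0.85 × 3.5 × 14.8) = 11.747 in.
c = a/β₁ = 11.747/0.85 = 13.820 in; ε'_s = 0.003(c − d')/c = 0.0026 ≥ ε_y = 0.0021, so the compression steel yields.
M_n = (A_s − A'_s) f_y (d − a/2) + A'_s f_y (d − d') = 517.2 × (30.5 − 5.8735) + 153.6 × (30.5 − 2) = 12736.8 + 4377.6 = 17114.4 kip·in = 17114.4/12 = 1426.20 kip·ft.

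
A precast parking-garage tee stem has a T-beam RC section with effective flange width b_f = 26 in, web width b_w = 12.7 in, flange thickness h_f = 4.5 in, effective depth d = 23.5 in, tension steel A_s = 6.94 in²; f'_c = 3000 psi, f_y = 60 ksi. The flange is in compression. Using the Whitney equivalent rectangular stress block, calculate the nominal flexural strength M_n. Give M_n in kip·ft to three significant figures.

M_n ≈ 697 kip·ft

Tension: T = A_s f_y = 6.94 × 60 = 416.4 kips.
Try a within the flange: a = T/(0.85 f'_c b_f) = 416.4/(0.85 × 3 × 26) = 6.281 in.
a = 6.281 > h_f = 4.5 in: the block extends into the web. Split into flange-overhang and web parts.
C_f = 0.85 f'_c (b_f − b_w) h_f = 0.85 × 3 × (26 − 12.7) × 4.5 = 152.6 kips.
Remaining web compression depth: a_w = (T − C_f)/(0.85 f'_c b_w) = (416.4 − 152.6)/(0.85 × 3 × 12.7) = 8.146 in.
M_n = C_f(d − h_f/2) + (T − C_f)(d − a_w/2) = 152.6 × (23.5 − 2.25) + 263.8 × (23.5 − 4.073) = 3242.8 + 5124.8 = 8367.6 kip·in.
M_n = 8367.6/12 = 697.30 kip·ft.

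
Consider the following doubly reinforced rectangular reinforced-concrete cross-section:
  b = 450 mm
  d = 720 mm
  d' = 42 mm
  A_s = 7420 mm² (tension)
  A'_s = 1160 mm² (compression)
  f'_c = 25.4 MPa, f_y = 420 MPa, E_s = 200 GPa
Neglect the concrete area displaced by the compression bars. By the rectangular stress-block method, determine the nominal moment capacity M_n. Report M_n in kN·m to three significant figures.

Assume both tension and compression steel yield.
Net tension couple steel: A_s − A'_s = 6260 mm².
a = (A_s − A'_s) f_y / (0.85 f'_c b) = 2629200/(0.85 × 25.4 × 450) = 270.62 mm.
c = a/β₁ = 270.62/0.85 = 318.38 mm; ε'_s = 0.003(c − d')/c = 0.0026 ≥ f_y/E_s = 0.0021, so compression steel does yield.
M_n = (A_s − A'_s) f_y (d − a/2) + A'_s f_y (d − d') = [2629200 × (720 − 135.31) + 487200 × (720 − 42)] × 10⁻⁶ = 1537.27 + 330.32 = 1867.59 kN·m.

M_n ≈ 1870 kN·m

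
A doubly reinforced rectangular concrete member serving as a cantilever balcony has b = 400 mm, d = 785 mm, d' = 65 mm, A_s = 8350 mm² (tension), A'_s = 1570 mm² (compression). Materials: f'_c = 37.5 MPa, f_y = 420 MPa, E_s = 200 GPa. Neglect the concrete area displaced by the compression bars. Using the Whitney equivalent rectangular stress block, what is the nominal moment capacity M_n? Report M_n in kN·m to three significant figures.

Assume both tension and compression steel yield.
Net tension couple steel: A_s − A'_s = 6780 mm².
a = (A_s − A'_s) f_y / (0.85 f'_c b) = 2847600/(0.85 × 37.5 × 400) = 223.34 mm.
c = a/β₁ = 223.34/0.782 = 285.60 mm; ε'_s = 0.003(c − d')/c = 0.0023 ≥ f_y/E_s = 0.0021, so compression steel does yield.
M_n = (A_s − A'_s) f_y (d − a/2) + A'_s f_y (d − d') = [2847600 × (785 − 111.67) + 659400 × (785 − 65)] × 10⁻⁶ = 1917.37 + 474.77 = 2392.14 kN·m.

M_n ≈ 2390 kN·m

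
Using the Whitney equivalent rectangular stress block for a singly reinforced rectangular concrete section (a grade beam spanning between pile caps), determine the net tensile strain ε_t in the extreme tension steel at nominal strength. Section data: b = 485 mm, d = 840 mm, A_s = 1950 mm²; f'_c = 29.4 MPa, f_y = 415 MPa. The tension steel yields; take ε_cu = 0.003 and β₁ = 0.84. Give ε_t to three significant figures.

a = A_s f_y/(0.85 f'_c b) = 66.77 mm.
β₁ = 0.84, so c = a/β₁ = 66.77/0.84 = 79.49 mm.
From the linear strain diagram with ε_cu = 0.003: ε_t = 0.003 (d − c)/c = 0.003 × (840 − 79.49)/79.49 = 0.0287.
Since ε_t ≥ 0.005, the section is tension-controlled.

ε_t ≈ 0.0287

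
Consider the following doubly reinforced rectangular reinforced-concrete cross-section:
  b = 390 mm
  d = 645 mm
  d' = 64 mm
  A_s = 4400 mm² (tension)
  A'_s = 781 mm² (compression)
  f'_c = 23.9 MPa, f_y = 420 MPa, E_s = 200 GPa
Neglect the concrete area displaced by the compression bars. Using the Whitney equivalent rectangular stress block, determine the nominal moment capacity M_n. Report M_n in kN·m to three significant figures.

M_n ≈ 1030 kN·m

Assume both tension and compression steel yield.
Net tension couple steel: A_s − A'_s = 3619 mm².
a = (A_s − A'_s) f_y / (0.85 f'_c b) = 1519980/(0.85 × 23.9 × 390) = 191.85 mm.
c = a/β₁ = 191.85/0.85 = 225.71 mm; ε'_s = 0.003(c − d')/c = 0.0021 ≥ f_y/E_s = 0.0021, so compression steel does yield.
M_n = (A_s − A'_s) f_y (d − a/2) + A'_s f_y (d − d') = [1519980 × (645 − 95.925) + 328020 × (645 − 64)] × 10⁻⁶ = 834.58 + 190.58 = 1025.16 kN·m.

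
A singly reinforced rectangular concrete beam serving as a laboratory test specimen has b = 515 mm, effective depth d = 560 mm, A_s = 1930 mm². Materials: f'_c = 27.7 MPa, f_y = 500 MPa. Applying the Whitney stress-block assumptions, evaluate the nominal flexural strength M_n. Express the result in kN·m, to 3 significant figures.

T = A_s f_y = 1930 × 500 = 965000 N = 965 kN.
From C = T: a = T/(0.85 f'_c b) = 965000/(0.85 × 27.7 × 515) = 79.58 mm.
M_n = T(d − a/2) = 965 kN × (560 − 39.79) mm = 502.00 kN·m.

M_n ≈ 502 kN·m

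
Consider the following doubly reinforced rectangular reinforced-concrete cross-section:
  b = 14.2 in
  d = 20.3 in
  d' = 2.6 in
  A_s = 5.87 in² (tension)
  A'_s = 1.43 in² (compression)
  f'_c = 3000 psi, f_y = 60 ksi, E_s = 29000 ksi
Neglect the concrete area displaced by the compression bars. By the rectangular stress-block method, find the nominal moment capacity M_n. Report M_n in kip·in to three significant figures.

Assume both steels yield.
a = (A_s − A'_s) f_y/(0.85 f'_c b) = (5.87 − 1.43) × 60/(0.85 × 3 × 14.2) = 7.357 in.
c = a/β₁ = 7.357/0.85 = 8.655 in; ε'_s = 0.003(c − d')/c = 0.0021 ≥ ε_y = 0.0021, so the compression steel yields.
M_n = (A_s − A'_s) f_y (d − a/2) + A'_s f_y (d − d') = 266.4 × (20.3 − 3.6785) + 85.8 × (20.3 − 2.6) = 4428.0 + 1518.7 = 5946.7 kip·in.

M_n ≈ 5950 kip·in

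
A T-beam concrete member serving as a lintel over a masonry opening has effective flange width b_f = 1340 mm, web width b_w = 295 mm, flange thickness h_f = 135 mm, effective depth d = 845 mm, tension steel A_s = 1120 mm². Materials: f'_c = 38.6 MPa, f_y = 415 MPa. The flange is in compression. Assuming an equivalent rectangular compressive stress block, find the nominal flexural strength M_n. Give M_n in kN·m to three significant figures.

Tension: T = A_s f_y = 1120 × 415 = 464800 N.
Try a within the flange: a = T/(0.85 f'_c b_f) = 464800/(0.85 × 38.6 × 1340) = 10.57 mm.
Since a = 10.57 ≤ h_f = 135 mm, the stress block lies entirely in the flange; analyse as a rectangular beam of width b_f.
M_n = T(d − a/2) = 464800 × (845 − 5.285) = 390.30 × 10⁶ N·mm.
M_n = 390.30 kN·m.

M_n ≈ 390 kN·m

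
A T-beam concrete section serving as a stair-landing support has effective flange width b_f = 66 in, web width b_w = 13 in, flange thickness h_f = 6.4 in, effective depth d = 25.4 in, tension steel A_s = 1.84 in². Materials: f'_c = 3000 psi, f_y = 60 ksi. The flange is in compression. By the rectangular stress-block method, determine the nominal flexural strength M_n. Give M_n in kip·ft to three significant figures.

Tension: T = A_s f_y = 1.84 × 60 = 110.4 kips.
Try a within the flange: a = T/(0.85 f'_c b_f) = 110.4/(0.85 × 3 × 66) = 0.656 in.
Since a = 0.656 ≤ h_f = 6.4 in, the stress block lies entirely in the flange; analyse as a rectangular beam of width b_f.
M_n = T(d − a/2) = 110.4 × (25.4 − 0.328) = 2767.9 kip·in.
M_n = 2767.9/12 = 230.66 kip·ft.

M_n ≈ 231 kip·ft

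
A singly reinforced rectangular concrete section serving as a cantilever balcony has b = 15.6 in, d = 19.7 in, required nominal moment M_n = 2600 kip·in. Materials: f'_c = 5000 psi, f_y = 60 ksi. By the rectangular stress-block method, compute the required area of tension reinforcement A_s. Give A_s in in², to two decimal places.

From M_n = 0.85 f'_c a b (d − a/2):
a = d − √(d² − 2M_n/(0.85 f'_c b)) = 19.7 − √(19.7² − 2 × 2600/(0.85 × 5 × 15.6)) = 2.103 in.
A_s = 0.85 f'_c a b / f_y = 0.85 × 5 × 2.103 × 15.6 / 60 = 2.324 in².

A_s ≈ 2.32 in²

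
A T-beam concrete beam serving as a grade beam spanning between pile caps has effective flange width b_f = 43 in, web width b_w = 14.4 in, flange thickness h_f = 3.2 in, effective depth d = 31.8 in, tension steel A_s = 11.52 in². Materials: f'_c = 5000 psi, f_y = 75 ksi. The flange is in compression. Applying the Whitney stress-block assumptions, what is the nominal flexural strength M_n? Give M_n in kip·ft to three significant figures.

M_n ≈ 2080 kip·ft

Tension: T = A_s f_y = 11.52 × 75 = 864 kips.
Try a within the flange: a = T/(0.85 f'_c b_f) = 864/(0.85 × 5 × 43) = 4.728 in.
a = 4.728 > h_f = 3.2 in: the block extends into the web. Split into flange-overhang and web parts.
C_f = 0.85 f'_c (b_f − b_w) h_f = 0.85 × 5 × (43 − 14.4) × 3.2 = 389.0 kips.
Remaining web compression depth: a_w = (T − C_f)/(0.85 f'_c b_w) = (864 − 389.0)/(0.85 × 5 × 14.4) = 7.761 in.
M_n = C_f(d − h_f/2) + (T − C_f)(d − a_w/2) = 389.0 × (31.8 − 1.6) + 475 × (31.8 − 3.8805) = 11747.8 + 13261.8 = 25009.6 kip·in.
M_n = 25009.6/12 = 2084.13 kip·ft.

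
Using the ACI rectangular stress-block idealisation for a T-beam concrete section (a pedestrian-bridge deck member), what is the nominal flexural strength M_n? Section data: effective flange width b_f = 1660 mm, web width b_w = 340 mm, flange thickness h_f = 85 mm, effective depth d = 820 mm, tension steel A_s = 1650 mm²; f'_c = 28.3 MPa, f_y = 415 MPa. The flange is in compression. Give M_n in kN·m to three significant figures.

M_n ≈ 556 kN·m

Tension: T = A_s f_y = 1650 × 415 = 684750 N.
Try a within the flange: a = T/(0.85 f'_c b_f) = 684750/(0.85 × 28.3 × 1660) = 17.15 mm.
Since a = 17.15 ≤ h_f = 85 mm, the stress block lies entirely in the flange; analyse as a rectangular beam of width b_f.
M_n = T(d − a/2) = 684750 × (820 − 8.575) = 555.62 × 10⁶ N·mm.
M_n = 555.62 kN·m.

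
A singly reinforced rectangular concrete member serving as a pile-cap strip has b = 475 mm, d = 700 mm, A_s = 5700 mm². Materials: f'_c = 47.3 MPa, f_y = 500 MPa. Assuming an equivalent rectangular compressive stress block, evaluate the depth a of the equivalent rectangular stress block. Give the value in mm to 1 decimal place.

T = A_s f_y = 5700 × 500 = 2850000 N = 2850 kN.
Setting C = 0.85 f'_c a b equal to T: a = 2850000/(0.85 × 47.3 × 475) = 149.2 mm.

a ≈ 149.2 mm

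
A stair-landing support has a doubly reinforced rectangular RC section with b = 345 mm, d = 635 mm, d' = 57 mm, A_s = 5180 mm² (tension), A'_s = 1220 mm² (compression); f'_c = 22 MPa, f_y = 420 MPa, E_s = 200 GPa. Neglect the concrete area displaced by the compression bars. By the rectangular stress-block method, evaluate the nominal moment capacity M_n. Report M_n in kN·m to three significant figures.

Assume both tension and compression steel yield.
Net tension couple steel: A_s − A'_s = 3960 mm².
a = (A_s − A'_s) f_y / (0.85 f'_c b) = 1663200/(0.85 × 22 × 345) = 257.80 mm.
c = a/β₁ = 257.80/0.85 = 303.29 mm; ε'_s = 0.003(c − d')/c = 0.0024 ≥ f_y/E_s = 0.0021, so compression steel does yield.
M_n = (A_s − A'_s) f_y (d − a/2) + A'_s f_y (d − d') = [1663200 × (635 − 128.9) + 512400 × (635 − 57)] × 10⁻⁶ = 841.75 + 296.17 = 1137.92 kN·m.

M_n ≈ 1140 kN·m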